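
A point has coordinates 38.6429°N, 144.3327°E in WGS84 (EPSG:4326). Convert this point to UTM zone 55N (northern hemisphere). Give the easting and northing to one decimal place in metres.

Zone 55 central meridian λ₀ = 6×55 − 183 = 147°; Δλ = -2.6673°.
Transverse Mercator on WGS84 with k₀ = 0.9996 gives E = 267858.716 m, N = 4280525.659 m.

E 267858.7 m, N 4280525.7 m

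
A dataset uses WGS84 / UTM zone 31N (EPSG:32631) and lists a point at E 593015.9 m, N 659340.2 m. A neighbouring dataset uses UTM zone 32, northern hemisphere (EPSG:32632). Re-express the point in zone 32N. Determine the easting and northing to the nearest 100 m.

UTM 31N → geographic: φ = 5.96440039°, λ = 3.84040006°.
UTM 32N (λ₀ = 9°) forward: E = -71808.671 m, N = 661950.103 m.

E -71800 m, N 662000 m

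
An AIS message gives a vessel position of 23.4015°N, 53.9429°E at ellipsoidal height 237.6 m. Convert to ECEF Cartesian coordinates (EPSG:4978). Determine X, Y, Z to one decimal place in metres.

WGS84: a = 6378137 m, e² = 0.006694380; N(φ) = a/√(1−e²sin²φ) = 6381507.353 m.
X = (N+h)·cosφ·cosλ = 3447266.663 m; Y = (N+h)·cosφ·sinλ = 4734825.360 m; Z = (N(1−e²)+h)·sinφ = 2517682.601 m.

X 3447266.7 m, Y 4734825.4 m, Z 2517682.6 m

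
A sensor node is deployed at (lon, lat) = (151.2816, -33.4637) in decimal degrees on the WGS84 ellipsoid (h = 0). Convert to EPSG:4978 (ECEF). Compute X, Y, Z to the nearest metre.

X -4671114 m, Y 2559310 m, Z -3496976 m

WGS84: a = 6378137 m, e² = 0.006694380; N(φ) = a/√(1−e²sin²φ) = 6384638.070 m.
X = (N+h)·cosφ·cosλ = -4671113.789 m; Y = (N+h)·cosφ·sinλ = 2559310.160 m; Z = (N(1−e²)+h)·sinφ = -3496976.240 m.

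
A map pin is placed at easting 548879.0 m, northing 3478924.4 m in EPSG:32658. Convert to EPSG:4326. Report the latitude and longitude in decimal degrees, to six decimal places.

Zone 58N: λ₀ = 165°, k₀ = 0.9996, false easting 500000 m.
Meridian distance M = (N − FN)/k₀ = 3480316.5 m.
Inverse transverse Mercator on WGS84 gives φ = 31.44399957°, λ = 165.51439957°.

lat 31.444000°, lon 165.514400°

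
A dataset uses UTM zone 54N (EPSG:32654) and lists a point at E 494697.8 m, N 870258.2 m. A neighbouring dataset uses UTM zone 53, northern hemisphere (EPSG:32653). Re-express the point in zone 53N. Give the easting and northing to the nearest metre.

UTM 54N → geographic: φ = 7.87300043°, λ = 140.95190008°.
UTM 53N (λ₀ = 135°) forward: E = 1157242.224 m, N = 874946.635 m.

E 1157242 m, N 874947 m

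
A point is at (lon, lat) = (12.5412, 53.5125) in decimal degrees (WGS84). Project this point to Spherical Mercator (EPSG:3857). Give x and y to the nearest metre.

Web Mercator is spherical with R = a = 6378137 m.
x = R·λ = 6378137 × 0.218885232 = 1396079.998 m.
y = R·ln tan(π/4 + φ/2) = 6378137 × 1.109785657 = 7078364.963 m.

x 1396080 m, y 7078365 m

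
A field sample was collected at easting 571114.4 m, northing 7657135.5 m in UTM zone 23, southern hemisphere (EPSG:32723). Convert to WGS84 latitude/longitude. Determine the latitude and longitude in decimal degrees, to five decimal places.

lat -21.18580°, lon -44.31490°

Zone 23S: λ₀ = -45°, k₀ = 0.9996, false easting 500000 m, false northing 10000000 m.
Meridian distance M = (N − FN)/k₀ = -2343802.0 m.
Inverse transverse Mercator on WGS84 gives φ = -21.18579986°, λ = -44.31490003°.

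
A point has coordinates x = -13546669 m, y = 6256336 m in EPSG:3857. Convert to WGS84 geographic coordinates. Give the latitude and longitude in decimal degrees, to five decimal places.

lat 48.89070°, lon -121.69180°

R = 6378137 m. λ = x/R = -121.69179812°.
φ = 2·arctan(exp(y/R)) − 90° = 2·arctan(2.66686) − 90° = 48.89070130°.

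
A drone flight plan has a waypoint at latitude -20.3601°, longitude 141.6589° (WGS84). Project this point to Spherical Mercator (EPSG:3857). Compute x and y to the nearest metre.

Web Mercator is spherical with R = a = 6378137 m.
x = R·λ = 6378137 × 2.472414220 = 15769396.614 m.
y = R·ln tan(π/4 + φ/2) = 6378137 × -0.363074494 = -2315738.863 m.

x 15769397 m, y -2315739 m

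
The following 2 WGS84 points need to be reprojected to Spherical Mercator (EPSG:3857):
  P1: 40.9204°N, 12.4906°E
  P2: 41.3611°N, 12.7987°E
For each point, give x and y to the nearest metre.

Web Mercator: x = R·λ, y = R·ln tan(π/4+φ/2), R = 6378137 m.
P1 (40.9204°, 12.4906°) → (1390447.232, 5000607.762) m.
P2 (41.3611°, 12.7987°) → (1424744.767, 5065750.622) m.

P1: x 1390447 m, y 5000608 m; P2: x 1424745 m, y 5065751 m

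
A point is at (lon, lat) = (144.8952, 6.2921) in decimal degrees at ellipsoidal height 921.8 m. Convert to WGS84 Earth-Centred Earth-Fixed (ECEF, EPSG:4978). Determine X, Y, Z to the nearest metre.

X -5187489 m, Y 3646478 m, Z 694476 m

WGS84: a = 6378137 m, e² = 0.006694380; N(φ) = a/√(1−e²sin²φ) = 6378393.448 m.
X = (N+h)·cosφ·cosλ = -5187489.226 m; Y = (N+h)·cosφ·sinλ = 3646477.777 m; Z = (N(1−e²)+h)·sinφ = 694475.747 m.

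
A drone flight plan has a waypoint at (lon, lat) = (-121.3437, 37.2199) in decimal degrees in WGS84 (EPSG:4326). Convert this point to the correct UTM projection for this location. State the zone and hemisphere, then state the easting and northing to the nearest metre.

Longitude -121.3437° lies in the 6° band [-126°, -120°), giving zone 10; latitude is north of the equator, so 10N.
Zone 10 central meridian λ₀ = 6×10 − 183 = -123°; Δλ = +1.6563°.
Transverse Mercator on WGS84 with k₀ = 0.9996 gives E = 646951.125 m, N = 4120552.021 m.

Zone 10N: E 646951 m, N 4120552 m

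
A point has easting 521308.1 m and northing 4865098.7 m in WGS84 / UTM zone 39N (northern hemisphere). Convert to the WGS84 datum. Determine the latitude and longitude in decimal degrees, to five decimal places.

lat 43.93870°, lon 51.26550°

Zone 39N: λ₀ = 51°, k₀ = 0.9996, false easting 500000 m.
Meridian distance M = (N − FN)/k₀ = 4867045.5 m.
Inverse transverse Mercator on WGS84 gives φ = 43.93870020°, λ = 51.26549959°.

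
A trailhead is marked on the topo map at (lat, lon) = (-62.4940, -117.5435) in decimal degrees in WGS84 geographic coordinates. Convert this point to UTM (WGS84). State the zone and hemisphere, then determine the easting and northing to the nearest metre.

Zone 11S: E 471995 m, N 3070668 m

Longitude -117.5435° lies in the 6° band [-120°, -114°), giving zone 11; latitude is south of the equator, so 11S.
Zone 11 central meridian λ₀ = 6×11 − 183 = -117°; Δλ = -0.5435°.
Transverse Mercator on WGS84 with k₀ = 0.9996 gives E = 471995.176 m, N = 3070667.971 m.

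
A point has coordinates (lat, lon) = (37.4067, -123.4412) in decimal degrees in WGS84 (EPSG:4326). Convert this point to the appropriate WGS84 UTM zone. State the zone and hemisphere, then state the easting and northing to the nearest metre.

Longitude -123.4412° lies in the 6° band [-126°, -120°), giving zone 10; latitude is north of the equator, so 10N.
Zone 10 central meridian λ₀ = 6×10 − 183 = -123°; Δλ = -0.4412°.
Transverse Mercator on WGS84 with k₀ = 0.9996 gives E = 460953.727 m, N = 4140081.801 m.

Zone 10N: E 460954 m, N 4140082 m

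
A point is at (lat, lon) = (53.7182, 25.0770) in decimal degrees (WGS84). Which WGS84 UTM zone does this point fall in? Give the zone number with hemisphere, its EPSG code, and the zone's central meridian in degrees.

UTM zone = ⌊(λ + 180)/6⌋ + 1; 25.0770° ∈ [24°, 30°) → zone 35.
Hemisphere: N (φ ≥ 0).
Central meridian λ₀ = 6×35 − 183 = 27°.
EPSG code: 32635.

Zone 35N (EPSG:32635), central meridian 27°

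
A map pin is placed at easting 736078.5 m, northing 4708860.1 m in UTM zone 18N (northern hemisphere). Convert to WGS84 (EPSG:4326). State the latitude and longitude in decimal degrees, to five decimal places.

lat 42.49610°, lon -72.12710°

Zone 18N: λ₀ = -75°, k₀ = 0.9996, false easting 500000 m.
Meridian distance M = (N − FN)/k₀ = 4710744.4 m.
Inverse transverse Mercator on WGS84 gives φ = 42.49610009°, λ = -72.12710057°.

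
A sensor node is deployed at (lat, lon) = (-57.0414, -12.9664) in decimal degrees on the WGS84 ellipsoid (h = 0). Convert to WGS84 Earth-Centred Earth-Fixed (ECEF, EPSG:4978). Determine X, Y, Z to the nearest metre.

WGS84: a = 6378137 m, e² = 0.006694380; N(φ) = a/√(1−e²sin²φ) = 6393220.521 m.
X = (N+h)·cosφ·cosλ = 3389436.482 m; Y = (N+h)·cosφ·sinλ = -780419.740 m; Z = (N(1−e²)+h)·sinφ = -5328409.660 m.

X 3389436 m, Y -780420 m, Z -5328410 m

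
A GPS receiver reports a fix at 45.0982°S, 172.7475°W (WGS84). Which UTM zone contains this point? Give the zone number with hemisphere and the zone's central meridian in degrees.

UTM zone = ⌊(λ + 180)/6⌋ + 1; -172.7475° ∈ [-174°, -168°) → zone 2.
Hemisphere: S (φ < 0).
Central meridian λ₀ = 6×2 − 183 = -171°.

Zone 2S, central meridian -171°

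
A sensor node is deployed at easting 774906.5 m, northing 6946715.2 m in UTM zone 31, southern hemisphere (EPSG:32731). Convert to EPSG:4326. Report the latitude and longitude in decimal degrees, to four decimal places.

Zone 31S: λ₀ = 3°, k₀ = 0.9996, false easting 500000 m, false northing 10000000 m.
Meridian distance M = (N − FN)/k₀ = -3054506.6 m.
Inverse transverse Mercator on WGS84 gives φ = -27.57560038°, λ = 5.78450043°.

lat -27.5756°, lon 5.7845°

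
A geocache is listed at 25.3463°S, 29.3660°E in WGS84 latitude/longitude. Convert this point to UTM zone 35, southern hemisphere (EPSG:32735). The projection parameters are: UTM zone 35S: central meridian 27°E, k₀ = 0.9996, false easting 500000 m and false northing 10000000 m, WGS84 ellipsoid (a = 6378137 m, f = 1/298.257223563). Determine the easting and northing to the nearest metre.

Zone 35 central meridian λ₀ = 6×35 − 183 = 27°; Δλ = +2.3660°.
Transverse Mercator on WGS84 with k₀ = 0.9996 gives E = 738122.003 m, N = 7194600.530 m.

E 738122 m, N 7194601 m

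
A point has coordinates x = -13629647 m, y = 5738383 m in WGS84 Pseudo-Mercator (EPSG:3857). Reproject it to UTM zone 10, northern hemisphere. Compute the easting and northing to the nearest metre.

Web Mercator inverse (R = 6378137 m) → φ = 45.73750165°, λ = -122.43720217°.
UTM 10N forward: E = 543784.337 m, N = 5065036.801 m.

E 543784 m, N 5065037 m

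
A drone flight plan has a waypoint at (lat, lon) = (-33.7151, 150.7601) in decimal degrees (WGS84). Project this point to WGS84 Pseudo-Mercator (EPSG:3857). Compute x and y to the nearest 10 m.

Web Mercator is spherical with R = a = 6378137 m.
x = R·λ = 6378137 × 2.631260126 = 16782537.564 m.
y = R·ln tan(π/4 + φ/2) = 6378137 × -0.625670281 = -3990610.770 m.

x 16782540 m, y -3990610 m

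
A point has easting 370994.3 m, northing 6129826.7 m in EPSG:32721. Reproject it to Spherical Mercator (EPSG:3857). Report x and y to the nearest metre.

Unproject from UTM 21S (λ₀ = -57°) → φ = -34.96589980°, λ = -58.41309987°.
Web Mercator (R = 6378137 m): x = -6502516.533 m, y = -4159248.028 m.

x -6502517 m, y -4159248 m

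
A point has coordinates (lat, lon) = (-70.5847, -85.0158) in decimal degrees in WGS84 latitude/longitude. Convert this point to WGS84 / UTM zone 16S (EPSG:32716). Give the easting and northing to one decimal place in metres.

Zone 16 central meridian λ₀ = 6×16 − 183 = -87°; Δλ = +1.9842°.
Transverse Mercator on WGS84 with k₀ = 0.9996 gives E = 573602.094 m, N = 2167718.374 m.

E 573602.1 m, N 2167718.4 m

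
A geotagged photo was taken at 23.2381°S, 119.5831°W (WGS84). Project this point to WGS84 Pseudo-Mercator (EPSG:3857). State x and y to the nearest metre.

x -13311930 m, y -2660838 m

Web Mercator is spherical with R = a = 6378137 m.
x = R·λ = 6378137 × -2.087118825 = -13311929.799 m.
y = R·ln tan(π/4 + φ/2) = 6378137 × -0.417181116 = -2660838.314 m.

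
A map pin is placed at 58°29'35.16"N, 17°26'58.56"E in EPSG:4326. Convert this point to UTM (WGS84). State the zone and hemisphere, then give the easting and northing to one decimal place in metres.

Longitude 17.4496° lies in the 6° band [12°, 18°), giving zone 33; latitude is north of the equator, so 33N.
Zone 33 central meridian λ₀ = 6×33 − 183 = 15°; Δλ = +2.4496°.
Transverse Mercator on WGS84 with k₀ = 0.9996 gives E = 642778.329 m, N = 6486213.448 m.

Zone 33N: E 642778.3 m, N 6486213.4 m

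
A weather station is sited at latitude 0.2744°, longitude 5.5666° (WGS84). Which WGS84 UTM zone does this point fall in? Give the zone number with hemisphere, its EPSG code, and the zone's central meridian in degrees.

Zone 31N (EPSG:32631), central meridian 3°

UTM zone = ⌊(λ + 180)/6⌋ + 1; 5.5666° ∈ [0°, 6°) → zone 31.
Hemisphere: N (φ ≥ 0).
Central meridian λ₀ = 6×31 − 183 = 3°.
EPSG code: 32631.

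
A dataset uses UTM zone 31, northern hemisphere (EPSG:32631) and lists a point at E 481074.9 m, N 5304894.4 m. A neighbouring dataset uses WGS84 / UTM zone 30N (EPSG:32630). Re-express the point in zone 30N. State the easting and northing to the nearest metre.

E 929464 m, N 5320869 m

UTM 31N → geographic: φ = 47.89709959°, λ = 2.74680006°.
UTM 30N (λ₀ = -3°) forward: E = 929464.352 m, N = 5320868.750 m.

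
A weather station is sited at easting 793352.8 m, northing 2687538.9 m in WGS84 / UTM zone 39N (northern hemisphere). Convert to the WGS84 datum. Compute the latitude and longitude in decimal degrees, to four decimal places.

Zone 39N: λ₀ = 51°, k₀ = 0.9996, false easting 500000 m.
Meridian distance M = (N − FN)/k₀ = 2688614.3 m.
Inverse transverse Mercator on WGS84 gives φ = 24.27340021°, λ = 53.88949987°.

lat 24.2734°, lon 53.8895°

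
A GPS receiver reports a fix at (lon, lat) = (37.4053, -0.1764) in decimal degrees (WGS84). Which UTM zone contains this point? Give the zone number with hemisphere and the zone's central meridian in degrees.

UTM zone = ⌊(λ + 180)/6⌋ + 1; 37.4053° ∈ [36°, 42°) → zone 37.
Hemisphere: S (φ < 0).
Central meridian λ₀ = 6×37 − 183 = 39°.

Zone 37S, central meridian 39°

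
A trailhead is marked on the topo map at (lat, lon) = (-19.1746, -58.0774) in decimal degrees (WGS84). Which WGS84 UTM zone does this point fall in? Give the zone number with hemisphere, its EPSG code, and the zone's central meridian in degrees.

UTM zone = ⌊(λ + 180)/6⌋ + 1; -58.0774° ∈ [-60°, -54°) → zone 21.
Hemisphere: S (φ < 0).
Central meridian λ₀ = 6×21 − 183 = -57°.
EPSG code: 32721.

Zone 21S (EPSG:32721), central meridian -57°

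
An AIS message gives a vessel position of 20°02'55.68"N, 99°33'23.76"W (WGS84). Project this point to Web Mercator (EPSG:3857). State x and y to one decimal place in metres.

Web Mercator is spherical with R = a = 6378137 m.
x = R·λ = 6378137 × -1.737590462 = -11082590.017 m.
y = R·ln tan(π/4 + φ/2) = 6378137 × 0.357285028 = 2278812.854 m.

x -11082590.0 m, y 2278812.9 m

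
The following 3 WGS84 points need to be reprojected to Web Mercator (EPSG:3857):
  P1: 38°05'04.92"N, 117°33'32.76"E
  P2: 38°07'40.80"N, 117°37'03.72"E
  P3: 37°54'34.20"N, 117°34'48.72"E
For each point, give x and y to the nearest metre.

Web Mercator: x = R·λ, y = R·ln tan(π/4+φ/2), R = 6378137 m.
P1 (38.0847°, 117.5591°) → (13086619.150, 4591398.002) m.
P2 (38.1280°, 117.6177°) → (13093142.472, 4597523.734) m.
P3 (37.9095°, 117.5802°) → (13088967.991, 4566649.075) m.

P1: x 13086619 m, y 4591398 m; P2: x 13093142 m, y 4597524 m; P3: x 13088968 m, y 4566649 m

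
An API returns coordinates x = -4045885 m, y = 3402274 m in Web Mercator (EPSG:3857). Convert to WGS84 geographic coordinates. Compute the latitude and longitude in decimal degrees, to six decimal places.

R = 6378137 m. λ = x/R = -36.34480333°.
φ = 2·arctan(exp(y/R)) − 90° = 2·arctan(1.70477) − 90° = 29.20899968°.

lat 29.209000°, lon -36.344803°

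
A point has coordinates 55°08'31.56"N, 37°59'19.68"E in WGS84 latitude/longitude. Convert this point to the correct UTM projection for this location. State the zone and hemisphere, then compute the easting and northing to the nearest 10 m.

Zone 37N: E 435540 m, N 6111070 m

Longitude 37.9888° lies in the 6° band [36°, 42°), giving zone 37; latitude is north of the equator, so 37N.
Zone 37 central meridian λ₀ = 6×37 − 183 = 39°; Δλ = -1.0112°.
Transverse Mercator on WGS84 with k₀ = 0.9996 gives E = 435544.985 m, N = 6111071.094 m.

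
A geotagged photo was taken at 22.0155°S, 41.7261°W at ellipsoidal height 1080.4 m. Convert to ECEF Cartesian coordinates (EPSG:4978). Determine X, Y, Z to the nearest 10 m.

X 4415950 m, Y -3938080 m, Z -2376410 m

WGS84: a = 6378137 m, e² = 0.006694380; N(φ) = a/√(1−e²sin²φ) = 6381139.016 m.
X = (N+h)·cosφ·cosλ = 4415948.044 m; Y = (N+h)·cosφ·sinλ = -3938076.111 m; Z = (N(1−e²)+h)·sinφ = -2376409.149 m.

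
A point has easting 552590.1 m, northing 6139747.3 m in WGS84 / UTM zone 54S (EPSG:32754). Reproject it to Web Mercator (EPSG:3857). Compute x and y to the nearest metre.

x 15760113 m, y -4148033 m

Unproject from UTM 54S (λ₀ = 141°) → φ = -34.88330039°, λ = 141.57550016°.
Web Mercator (R = 6378137 m): x = 15760112.587 m, y = -4148033.421 m.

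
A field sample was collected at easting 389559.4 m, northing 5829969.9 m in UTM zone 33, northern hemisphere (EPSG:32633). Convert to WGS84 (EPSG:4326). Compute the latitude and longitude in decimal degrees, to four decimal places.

Zone 33N: λ₀ = 15°, k₀ = 0.9996, false easting 500000 m.
Meridian distance M = (N − FN)/k₀ = 5832302.8 m.
Inverse transverse Mercator on WGS84 gives φ = 52.60850028°, λ = 13.36900035°.

lat 52.6085°, lon 13.3690°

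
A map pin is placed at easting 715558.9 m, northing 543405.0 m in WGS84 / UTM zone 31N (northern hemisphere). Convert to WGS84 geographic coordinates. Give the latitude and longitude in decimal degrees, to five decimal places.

Zone 31N: λ₀ = 3°, k₀ = 0.9996, false easting 500000 m.
Meridian distance M = (N − FN)/k₀ = 543622.4 m.
Inverse transverse Mercator on WGS84 gives φ = 4.91340033°, λ = 4.94390044°.

lat 4.91340°, lon 4.94390°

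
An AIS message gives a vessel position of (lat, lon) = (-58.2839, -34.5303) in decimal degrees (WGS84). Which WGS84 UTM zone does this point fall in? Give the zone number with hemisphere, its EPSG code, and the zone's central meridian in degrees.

Zone 25S (EPSG:32725), central meridian -33°

UTM zone = ⌊(λ + 180)/6⌋ + 1; -34.5303° ∈ [-36°, -30°) → zone 25.
Hemisphere: S (φ < 0).
Central meridian λ₀ = 6×25 − 183 = -33°.
EPSG code: 32725.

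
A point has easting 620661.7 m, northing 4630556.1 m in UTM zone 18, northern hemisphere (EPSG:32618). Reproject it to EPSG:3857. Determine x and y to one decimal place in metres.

Unproject from UTM 18N (λ₀ = -75°) → φ = 41.81770010°, λ = -73.54719999°.
Web Mercator (R = 6378137 m): x = -8187236.852 m, y = 5133710.799 m.

x -8187236.9 m, y 5133710.8 m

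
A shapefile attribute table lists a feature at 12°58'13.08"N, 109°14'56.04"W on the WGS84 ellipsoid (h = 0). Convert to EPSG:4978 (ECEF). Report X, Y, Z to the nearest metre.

X -2049395 m, Y -5868928 m, Z 1422204 m

WGS84: a = 6378137 m, e² = 0.006694380; N(φ) = a/√(1−e²sin²φ) = 6379212.741 m.
X = (N+h)·cosφ·cosλ = -2049395.029 m; Y = (N+h)·cosφ·sinλ = -5868928.101 m; Z = (N(1−e²)+h)·sinφ = 1422203.509 m.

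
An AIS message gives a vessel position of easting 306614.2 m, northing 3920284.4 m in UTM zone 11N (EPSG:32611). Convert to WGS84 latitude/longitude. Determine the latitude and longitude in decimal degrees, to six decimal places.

Zone 11N: λ₀ = -117°, k₀ = 0.9996, false easting 500000 m.
Meridian distance M = (N − FN)/k₀ = 3921853.1 m.
Inverse transverse Mercator on WGS84 gives φ = 35.40719960°, λ = -119.12970051°.

lat 35.407200°, lon -119.129701°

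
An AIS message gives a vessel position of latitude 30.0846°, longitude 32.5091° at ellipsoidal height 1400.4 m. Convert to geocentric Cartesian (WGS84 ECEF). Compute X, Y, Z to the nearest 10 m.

X 4659080 m, Y 2969200 m, Z 3179190 m

WGS84: a = 6378137 m, e² = 0.006694380; N(φ) = a/√(1−e²sin²φ) = 6383508.309 m.
X = (N+h)·cosφ·cosλ = 4659075.020 m; Y = (N+h)·cosφ·sinλ = 2969198.547 m; Z = (N(1−e²)+h)·sinφ = 3179194.000 m.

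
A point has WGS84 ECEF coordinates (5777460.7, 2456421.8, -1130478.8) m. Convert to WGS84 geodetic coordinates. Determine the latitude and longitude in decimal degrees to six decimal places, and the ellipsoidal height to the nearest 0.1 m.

λ = atan2(Y, X) = 23.03389980°; p = √(X²+Y²) = 6277982.2 m.
Bowring's method on WGS84 (a = 6378137 m, b = 6356752.314 m) gives φ = -10.27520033°, h = 1491.002 m.

lat -10.275200°, lon 23.033900°, h 1491.0 m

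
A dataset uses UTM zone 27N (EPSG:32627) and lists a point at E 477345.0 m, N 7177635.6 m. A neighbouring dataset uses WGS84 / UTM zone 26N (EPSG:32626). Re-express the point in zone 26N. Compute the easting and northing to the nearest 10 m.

E 762960 m, N 7189030 m

UTM 27N → geographic: φ = 64.72269969°, λ = -21.47549984°.
UTM 26N (λ₀ = -27°) forward: E = 762955.140 m, N = 7189026.084 m.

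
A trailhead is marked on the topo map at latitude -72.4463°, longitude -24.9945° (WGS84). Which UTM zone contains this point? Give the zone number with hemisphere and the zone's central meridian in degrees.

Zone 26S, central meridian -27°

UTM zone = ⌊(λ + 180)/6⌋ + 1; -24.9945° ∈ [-30°, -24°) → zone 26.
Hemisphere: S (φ < 0).
Central meridian λ₀ = 6×26 − 183 = -27°.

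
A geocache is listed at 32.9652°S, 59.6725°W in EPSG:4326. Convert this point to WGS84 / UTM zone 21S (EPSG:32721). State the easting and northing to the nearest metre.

E 250211 m, N 6349400 m

Zone 21 central meridian λ₀ = 6×21 − 183 = -57°; Δλ = -2.6725°.
Transverse Mercator on WGS84 with k₀ = 0.9996 gives E = 250210.998 m, N = 6349399.714 m.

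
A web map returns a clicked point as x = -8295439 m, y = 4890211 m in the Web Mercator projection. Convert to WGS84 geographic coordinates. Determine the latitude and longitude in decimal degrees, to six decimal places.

R = 6378137 m. λ = x/R = -74.51919642°.
φ = 2·arctan(exp(y/R)) − 90° = 2·arctan(2.15268) − 90° = 40.16680076°.

lat 40.166801°, lon -74.519196°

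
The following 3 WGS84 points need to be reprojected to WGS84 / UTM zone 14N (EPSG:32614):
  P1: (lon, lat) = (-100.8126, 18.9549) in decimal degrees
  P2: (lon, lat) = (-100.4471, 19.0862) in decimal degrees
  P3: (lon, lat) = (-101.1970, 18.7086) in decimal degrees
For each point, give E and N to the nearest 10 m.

P1: E 309150 m, N 2096820 m; P2: E 347760 m, N 2110990 m; P3: E 268320 m, N 2070010 m

UTM zone 14N: λ₀ = -99°, k₀ = 0.9996.
P1 (18.9549°, -100.8126°) → (309147.418, 2096818.087) m.
P2 (19.0862°, -100.4471°) → (347758.669, 2110994.087) m.
P3 (18.7086°, -101.1970°) → (268321.052, 2070010.431) m.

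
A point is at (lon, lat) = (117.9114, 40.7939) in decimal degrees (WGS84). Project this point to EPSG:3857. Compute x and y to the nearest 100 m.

x 13125800 m, y 4982000 m

Web Mercator is spherical with R = a = 6378137 m.
x = R·λ = 6378137 × 2.057942156 = 13125837.007 m.
y = R·ln tan(π/4 + φ/2) = 6378137 × 0.781104157 = 4981989.326 m.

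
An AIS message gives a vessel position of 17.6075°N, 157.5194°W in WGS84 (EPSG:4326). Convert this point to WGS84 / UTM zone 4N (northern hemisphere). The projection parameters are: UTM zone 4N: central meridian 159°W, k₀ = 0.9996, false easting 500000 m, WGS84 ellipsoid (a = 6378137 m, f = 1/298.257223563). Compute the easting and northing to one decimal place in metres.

Zone 4 central meridian λ₀ = 6×4 − 183 = -159°; Δλ = +1.4806°.
Transverse Mercator on WGS84 with k₀ = 0.9996 gives E = 657097.677 m, N = 1947375.843 m.

E 657097.7 m, N 1947375.8 m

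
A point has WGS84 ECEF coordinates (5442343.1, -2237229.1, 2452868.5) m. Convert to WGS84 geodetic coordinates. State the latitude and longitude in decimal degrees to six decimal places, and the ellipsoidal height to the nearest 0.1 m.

lat 22.766000°, lon -22.346500°, h 60.6 m

λ = atan2(Y, X) = -22.34649974°; p = √(X²+Y²) = 5884241.0 m.
Bowring's method on WGS84 (a = 6378137 m, b = 6356752.314 m) gives φ = 22.76600032°, h = 60.595 m.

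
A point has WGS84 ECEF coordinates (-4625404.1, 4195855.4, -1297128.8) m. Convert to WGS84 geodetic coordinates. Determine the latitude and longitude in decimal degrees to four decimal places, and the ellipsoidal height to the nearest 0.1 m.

lat -11.8108°, lon 137.7878°, h 1004.5 m

λ = atan2(Y, X) = 137.78779948°; p = √(X²+Y²) = 6244963.2 m.
Bowring's method on WGS84 (a = 6378137 m, b = 6356752.314 m) gives φ = -11.81080043°, h = 1004.513 m.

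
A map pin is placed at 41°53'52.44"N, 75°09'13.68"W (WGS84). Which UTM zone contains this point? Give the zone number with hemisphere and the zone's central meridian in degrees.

UTM zone = ⌊(λ + 180)/6⌋ + 1; -75.1538° ∈ [-78°, -72°) → zone 18.
Hemisphere: N (φ ≥ 0).
Central meridian λ₀ = 6×18 − 183 = -75°.

Zone 18N, central meridian -75°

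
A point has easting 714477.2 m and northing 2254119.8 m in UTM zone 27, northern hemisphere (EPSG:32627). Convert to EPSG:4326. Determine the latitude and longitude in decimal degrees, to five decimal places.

Zone 27N: λ₀ = -21°, k₀ = 0.9996, false easting 500000 m.
Meridian distance M = (N − FN)/k₀ = 2255021.8 m.
Inverse transverse Mercator on WGS84 gives φ = 20.37319956°, λ = -18.94510030°.

lat 20.37320°, lon -18.94510°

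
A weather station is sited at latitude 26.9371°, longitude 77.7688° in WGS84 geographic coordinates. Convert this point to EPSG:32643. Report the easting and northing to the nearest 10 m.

E 774920 m, N 2982480 m

Zone 43 central meridian λ₀ = 6×43 − 183 = 75°; Δλ = +2.7688°.
Transverse Mercator on WGS84 with k₀ = 0.9996 gives E = 774923.220 m, N = 2982479.318 m.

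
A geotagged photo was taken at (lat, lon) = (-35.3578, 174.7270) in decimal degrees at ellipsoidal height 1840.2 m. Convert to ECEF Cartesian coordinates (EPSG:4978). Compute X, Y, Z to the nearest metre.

WGS84: a = 6378137 m, e² = 0.006694380; N(φ) = a/√(1−e²sin²φ) = 6385298.155 m.
X = (N+h)·cosφ·cosλ = -5187013.589 m; Y = (N+h)·cosφ·sinλ = 478719.452 m; Z = (N(1−e²)+h)·sinφ = -3671377.317 m.

X -5187014 m, Y 478719 m, Z -3671377 m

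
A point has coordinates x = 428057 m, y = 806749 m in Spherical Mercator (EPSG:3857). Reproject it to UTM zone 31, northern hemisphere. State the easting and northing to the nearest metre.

Web Mercator inverse (R = 6378137 m) → φ = 7.22790214°, λ = 3.84530146°.
UTM 31N forward: E = 593321.683 m, N = 799029.397 m.

E 593322 m, N 799029 m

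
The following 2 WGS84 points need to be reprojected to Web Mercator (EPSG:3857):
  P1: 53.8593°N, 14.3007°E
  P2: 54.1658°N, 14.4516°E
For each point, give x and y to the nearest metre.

P1: x 1591947 m, y 7143554 m; P2: x 1608745 m, y 7201620 m

Web Mercator: x = R·λ, y = R·ln tan(π/4+φ/2), R = 6378137 m.
P1 (53.8593°, 14.3007°) → (1591946.642, 7143554.303) m.
P2 (54.1658°, 14.4516°) → (1608744.753, 7201619.573) m.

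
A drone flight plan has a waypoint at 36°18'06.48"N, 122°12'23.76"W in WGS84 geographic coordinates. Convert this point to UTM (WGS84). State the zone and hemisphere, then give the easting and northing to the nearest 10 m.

Longitude -122.2066° lies in the 6° band [-126°, -120°), giving zone 10; latitude is north of the equator, so 10N.
Zone 10 central meridian λ₀ = 6×10 − 183 = -123°; Δλ = +0.7934°.
Transverse Mercator on WGS84 with k₀ = 0.9996 gives E = 571234.493 m, N = 4017715.338 m.

Zone 10N: E 571230 m, N 4017720 m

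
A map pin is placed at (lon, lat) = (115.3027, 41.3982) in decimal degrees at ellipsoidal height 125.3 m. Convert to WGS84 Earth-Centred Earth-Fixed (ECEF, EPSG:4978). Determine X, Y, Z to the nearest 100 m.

X -2047900 m, Y 4331900 m, Z 4195800 m

WGS84: a = 6378137 m, e² = 0.006694380; N(φ) = a/√(1−e²sin²φ) = 6387493.441 m.
X = (N+h)·cosφ·cosλ = -2047913.370 m; Y = (N+h)·cosφ·sinλ = 4331865.874 m; Z = (N(1−e²)+h)·sinφ = 4195780.644 m.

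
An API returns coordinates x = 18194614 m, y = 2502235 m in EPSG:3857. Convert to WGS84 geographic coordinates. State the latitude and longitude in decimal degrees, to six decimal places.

lat 21.922600°, lon 163.444998°

R = 6378137 m. λ = x/R = 163.44499845°.
φ = 2·arctan(exp(y/R)) − 90° = 2·arctan(1.48040) − 90° = 21.92260022°.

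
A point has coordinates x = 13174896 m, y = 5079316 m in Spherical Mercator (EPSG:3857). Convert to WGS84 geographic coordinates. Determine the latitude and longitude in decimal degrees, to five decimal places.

R = 6378137 m. λ = x/R = 118.35210443°.
φ = 2·arctan(exp(y/R)) − 90° = 2·arctan(2.21746) − 90° = 41.45249884°.

lat 41.45250°, lon 118.35210°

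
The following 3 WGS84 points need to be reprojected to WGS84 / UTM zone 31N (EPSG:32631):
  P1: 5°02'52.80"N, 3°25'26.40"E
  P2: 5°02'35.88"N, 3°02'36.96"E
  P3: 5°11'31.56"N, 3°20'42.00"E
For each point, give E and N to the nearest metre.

UTM zone 31N: λ₀ = 3°, k₀ = 0.9996.
P1 (5.0480°, 3.4240°) → (546999.230, 557985.450) m.
P2 (5.0433°, 3.0436°) → (504832.931, 557450.778) m.
P3 (5.1921°, 3.3450°) → (538233.621, 573909.218) m.

P1: E 546999 m, N 557985 m; P2: E 504833 m, N 557451 m; P3: E 538234 m, N 573909 m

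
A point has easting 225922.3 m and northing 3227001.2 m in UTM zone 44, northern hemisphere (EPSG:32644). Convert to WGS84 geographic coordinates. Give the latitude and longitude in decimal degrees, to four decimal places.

Zone 44N: λ₀ = 81°, k₀ = 0.9996, false easting 500000 m.
Meridian distance M = (N − FN)/k₀ = 3228292.5 m.
Inverse transverse Mercator on WGS84 gives φ = 29.14200040°, λ = 78.18279996°.

lat 29.1420°, lon 78.1828°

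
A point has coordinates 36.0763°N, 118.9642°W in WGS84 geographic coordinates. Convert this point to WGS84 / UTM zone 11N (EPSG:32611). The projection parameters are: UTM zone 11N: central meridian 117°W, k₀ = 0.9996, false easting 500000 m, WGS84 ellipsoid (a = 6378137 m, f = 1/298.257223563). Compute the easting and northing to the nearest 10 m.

E 323130 m, N 3994200 m

Zone 11 central meridian λ₀ = 6×11 − 183 = -117°; Δλ = -1.9642°.
Transverse Mercator on WGS84 with k₀ = 0.9996 gives E = 323131.296 m, N = 3994196.944 m.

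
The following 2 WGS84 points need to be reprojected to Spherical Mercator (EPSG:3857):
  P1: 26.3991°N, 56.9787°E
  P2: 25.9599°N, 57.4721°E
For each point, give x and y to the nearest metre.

P1: x 6342840 m, y 3048596 m; P2: x 6397765 m, y 2994115 m

Web Mercator: x = R·λ, y = R·ln tan(π/4+φ/2), R = 6378137 m.
P1 (26.3991°, 56.9787°) → (6342839.870, 3048595.745) m.
P2 (25.9599°, 57.4721°) → (6397764.907, 2994115.234) m.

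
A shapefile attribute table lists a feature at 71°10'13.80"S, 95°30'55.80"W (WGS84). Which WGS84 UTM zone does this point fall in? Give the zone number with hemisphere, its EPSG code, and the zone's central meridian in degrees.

UTM zone = ⌊(λ + 180)/6⌋ + 1; -95.5155° ∈ [-96°, -90°) → zone 15.
Hemisphere: S (φ < 0).
Central meridian λ₀ = 6×15 − 183 = -93°.
EPSG code: 32715.

Zone 15S (EPSG:32715), central meridian -93°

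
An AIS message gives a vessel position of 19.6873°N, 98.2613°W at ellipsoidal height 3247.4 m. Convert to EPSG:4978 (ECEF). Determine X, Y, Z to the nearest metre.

WGS84: a = 6378137 m, e² = 0.006694380; N(φ) = a/√(1−e²sin²φ) = 6380561.316 m.
X = (N+h)·cosφ·cosλ = -863656.318 m; Y = (N+h)·cosφ·sinλ = -5948272.663 m; Z = (N(1−e²)+h)·sinφ = 2136229.661 m.

X -863656 m, Y -5948273 m, Z 2136230 m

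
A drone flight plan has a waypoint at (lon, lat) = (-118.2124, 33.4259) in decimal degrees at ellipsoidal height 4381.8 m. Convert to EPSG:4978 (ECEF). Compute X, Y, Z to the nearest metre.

X -2520780 m, Y -4698792 m, Z 3495892 m

WGS84: a = 6378137 m, e² = 0.006694380; N(φ) = a/√(1−e²sin²φ) = 6384625.076 m.
X = (N+h)·cosφ·cosλ = -2520779.740 m; Y = (N+h)·cosφ·sinλ = -4698792.258 m; Z = (N(1−e²)+h)·sinφ = 3495891.705 m.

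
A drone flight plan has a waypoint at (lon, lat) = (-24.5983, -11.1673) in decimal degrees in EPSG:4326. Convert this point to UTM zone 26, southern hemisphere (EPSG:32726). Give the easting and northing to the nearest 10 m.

E 762290 m, N 8764460 m

Zone 26 central meridian λ₀ = 6×26 − 183 = -27°; Δλ = +2.4017°.
Transverse Mercator on WGS84 with k₀ = 0.9996 gives E = 762293.406 m, N = 8764456.866 m.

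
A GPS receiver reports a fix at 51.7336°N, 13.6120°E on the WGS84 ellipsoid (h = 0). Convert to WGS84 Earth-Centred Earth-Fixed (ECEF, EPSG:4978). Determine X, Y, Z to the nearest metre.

WGS84: a = 6378137 m, e² = 0.006694380; N(φ) = a/√(1−e²sin²φ) = 6391338.242 m.
X = (N+h)·cosφ·cosλ = 3847094.243 m; Y = (N+h)·cosφ·sinλ = 931562.983 m; Z = (N(1−e²)+h)·sinφ = 4984500.321 m.

X 3847094 m, Y 931563 m, Z 4984500 m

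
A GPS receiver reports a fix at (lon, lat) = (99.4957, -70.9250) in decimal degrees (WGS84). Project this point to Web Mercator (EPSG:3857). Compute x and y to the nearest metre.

Web Mercator is spherical with R = a = 6378137 m.
x = R·λ = 6378137 × 1.736527557 = 11075810.660 m.
y = R·ln tan(π/4 + φ/2) = 6378137 × -1.783698985 = -11376676.491 m.

x 11075811 m, y -11376676 m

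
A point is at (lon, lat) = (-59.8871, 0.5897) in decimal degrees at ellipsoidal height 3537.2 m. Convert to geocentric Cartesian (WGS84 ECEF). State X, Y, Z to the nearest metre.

WGS84: a = 6378137 m, e² = 0.006694380; N(φ) = a/√(1−e²sin²φ) = 6378139.261 m.
X = (N+h)·cosφ·cosλ = 3201552.674 m; Y = (N+h)·cosφ·sinλ = -5520103.353 m; Z = (N(1−e²)+h)·sinφ = 65240.927 m.

X 3201553 m, Y -5520103 m, Z 65241 m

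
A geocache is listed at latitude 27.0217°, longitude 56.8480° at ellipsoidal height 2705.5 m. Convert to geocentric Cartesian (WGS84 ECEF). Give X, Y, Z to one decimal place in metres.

X 3110663.0 m, Y 4762294.2 m, Z 2881586.9 m

WGS84: a = 6378137 m, e² = 0.006694380; N(φ) = a/√(1−e²sin²φ) = 6382548.268 m.
X = (N+h)·cosφ·cosλ = 3110663.012 m; Y = (N+h)·cosφ·sinλ = 4762294.153 m; Z = (N(1−e²)+h)·sinφ = 2881586.926 m.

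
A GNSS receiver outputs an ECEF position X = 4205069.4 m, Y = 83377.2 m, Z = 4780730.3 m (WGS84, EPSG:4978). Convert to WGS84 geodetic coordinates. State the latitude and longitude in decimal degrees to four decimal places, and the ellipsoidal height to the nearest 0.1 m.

lat 48.8507°, lon 1.1359°, h 1435.2 m

λ = atan2(Y, X) = 1.13589939°; p = √(X²+Y²) = 4205895.9 m.
Bowring's method on WGS84 (a = 6378137 m, b = 6356752.314 m) gives φ = 48.85069957°, h = 1435.207 m.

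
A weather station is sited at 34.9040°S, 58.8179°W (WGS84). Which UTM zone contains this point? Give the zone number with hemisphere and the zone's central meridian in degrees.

UTM zone = ⌊(λ + 180)/6⌋ + 1; -58.8179° ∈ [-60°, -54°) → zone 21.
Hemisphere: S (φ < 0).
Central meridian λ₀ = 6×21 − 183 = -57°.

Zone 21S, central meridian -57°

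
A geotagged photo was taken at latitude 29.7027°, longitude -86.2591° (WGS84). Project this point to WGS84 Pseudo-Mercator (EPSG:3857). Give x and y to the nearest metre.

Web Mercator is spherical with R = a = 6378137 m.
x = R·λ = 6378137 × -1.505505305 = -9602319.088 m.
y = R·ln tan(π/4 + φ/2) = 6378137 × 0.543323491 = 3465391.658 m.

x -9602319 m, y 3465392 m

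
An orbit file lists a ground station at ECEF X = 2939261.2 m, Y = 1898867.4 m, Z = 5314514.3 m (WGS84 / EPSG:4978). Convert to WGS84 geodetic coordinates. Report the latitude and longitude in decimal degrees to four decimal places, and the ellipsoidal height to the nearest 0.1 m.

λ = atan2(Y, X) = 32.86389955°; p = √(X²+Y²) = 3499279.0 m.
Bowring's method on WGS84 (a = 6378137 m, b = 6356752.314 m) gives φ = 56.81409950°, h = -98.917 m.

lat 56.8141°, lon 32.8639°, h -98.9 m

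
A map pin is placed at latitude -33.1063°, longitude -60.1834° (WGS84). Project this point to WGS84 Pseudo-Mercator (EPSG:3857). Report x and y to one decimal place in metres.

x -6699585.4 m, y -3909422.0 m

Web Mercator is spherical with R = a = 6378137 m.
x = R·λ = 6378137 × -1.050398485 = -6699585.442 m.
y = R·ln tan(π/4 + φ/2) = 6378137 × -0.612941056 = -3909422.025 m.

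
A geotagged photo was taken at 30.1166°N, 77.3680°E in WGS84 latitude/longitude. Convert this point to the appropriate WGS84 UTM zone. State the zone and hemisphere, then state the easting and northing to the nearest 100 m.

Longitude 77.3680° lies in the 6° band [72°, 78°), giving zone 43; latitude is north of the equator, so 43N.
Zone 43 central meridian λ₀ = 6×43 − 183 = 75°; Δλ = +2.3680°.
Transverse Mercator on WGS84 with k₀ = 0.9996 gives E = 728153.139 m, N = 3334072.204 m.

Zone 43N: E 728200 m, N 3334100 m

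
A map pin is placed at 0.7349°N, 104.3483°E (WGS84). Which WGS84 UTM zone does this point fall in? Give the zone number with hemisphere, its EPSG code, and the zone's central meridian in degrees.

UTM zone = ⌊(λ + 180)/6⌋ + 1; 104.3483° ∈ [102°, 108°) → zone 48.
Hemisphere: N (φ ≥ 0).
Central meridian λ₀ = 6×48 − 183 = 105°.
EPSG code: 32648.

Zone 48N (EPSG:32648), central meridian 105°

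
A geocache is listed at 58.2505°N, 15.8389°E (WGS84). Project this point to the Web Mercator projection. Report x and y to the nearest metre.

x 1763178 m, y 8020125 m

Web Mercator is spherical with R = a = 6378137 m.
x = R·λ = 6378137 × 0.276440955 = 1763178.283 m.
y = R·ln tan(π/4 + φ/2) = 6378137 × 1.257440047 = 8020124.888 m.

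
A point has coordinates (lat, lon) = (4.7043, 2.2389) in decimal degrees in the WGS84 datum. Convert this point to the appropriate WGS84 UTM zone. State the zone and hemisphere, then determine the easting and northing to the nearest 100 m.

Zone 31N: E 415600 m, N 520000 m

Longitude 2.2389° lies in the 6° band [0°, 6°), giving zone 31; latitude is north of the equator, so 31N.
Zone 31 central meridian λ₀ = 6×31 − 183 = 3°; Δλ = -0.7611°.
Transverse Mercator on WGS84 with k₀ = 0.9996 gives E = 415589.565 m, N = 520024.195 m.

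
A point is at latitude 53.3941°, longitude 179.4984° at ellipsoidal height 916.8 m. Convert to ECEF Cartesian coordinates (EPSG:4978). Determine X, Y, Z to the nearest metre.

X -3811962 m, Y 33373 m, Z 5097554 m

WGS84: a = 6378137 m, e² = 0.006694380; N(φ) = a/√(1−e²sin²φ) = 6391939.233 m.
X = (N+h)·cosφ·cosλ = -3811962.180 m; Y = (N+h)·cosφ·sinλ = 33372.948 m; Z = (N(1−e²)+h)·sinφ = 5097554.028 m.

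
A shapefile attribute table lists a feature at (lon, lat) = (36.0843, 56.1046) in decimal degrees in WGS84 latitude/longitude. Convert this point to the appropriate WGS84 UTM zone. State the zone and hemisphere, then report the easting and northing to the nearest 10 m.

Longitude 36.0843° lies in the 6° band [36°, 42°), giving zone 37; latitude is north of the equator, so 37N.
Zone 37 central meridian λ₀ = 6×37 − 183 = 39°; Δλ = -2.9157°.
Transverse Mercator on WGS84 with k₀ = 0.9996 gives E = 318675.181 m, N = 6221552.346 m.

Zone 37N: E 318680 m, N 6221550 m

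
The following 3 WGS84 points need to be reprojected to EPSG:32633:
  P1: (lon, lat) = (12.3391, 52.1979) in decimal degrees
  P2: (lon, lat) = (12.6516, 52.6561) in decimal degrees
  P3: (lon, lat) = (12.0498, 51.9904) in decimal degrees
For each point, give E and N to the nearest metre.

UTM zone 33N: λ₀ = 15°, k₀ = 0.9996.
P1 (52.1979°, 12.3391°) → (318150.600, 5786387.114) m.
P2 (52.6561°, 12.6516°) → (341160.325, 5836604.151) m.
P3 (51.9904°, 12.0498°) → (297445.419, 5764080.888) m.

P1: E 318151 m, N 5786387 m; P2: E 341160 m, N 5836604 m; P3: E 297445 m, N 5764081 m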